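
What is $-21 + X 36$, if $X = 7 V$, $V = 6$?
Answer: $1491$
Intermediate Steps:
$X = 42$ ($X = 7 \cdot 6 = 42$)
$-21 + X 36 = -21 + 42 \cdot 36 = -21 + 1512 = 1491$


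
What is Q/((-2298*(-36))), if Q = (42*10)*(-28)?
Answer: -490/3447 ≈ -0.14215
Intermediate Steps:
Q = -11760 (Q = 420*(-28) = -11760)
Q/((-2298*(-36))) = -11760/((-2298*(-36))) = -11760/82728 = -11760*1/82728 = -490/3447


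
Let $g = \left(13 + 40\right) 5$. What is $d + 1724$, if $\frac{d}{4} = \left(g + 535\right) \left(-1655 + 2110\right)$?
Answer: $1457724$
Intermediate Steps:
$g = 265$ ($g = 53 \cdot 5 = 265$)
$d = 1456000$ ($d = 4 \left(265 + 535\right) \left(-1655 + 2110\right) = 4 \cdot 800 \cdot 455 = 4 \cdot 364000 = 1456000$)
$d + 1724 = 1456000 + 1724 = 1457724$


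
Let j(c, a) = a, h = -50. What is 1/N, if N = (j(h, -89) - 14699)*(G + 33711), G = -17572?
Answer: -1/238663532 ≈ -4.1900e-9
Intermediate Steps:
N = -238663532 (N = (-89 - 14699)*(-17572 + 33711) = -14788*16139 = -238663532)
1/N = 1/(-238663532) = -1/238663532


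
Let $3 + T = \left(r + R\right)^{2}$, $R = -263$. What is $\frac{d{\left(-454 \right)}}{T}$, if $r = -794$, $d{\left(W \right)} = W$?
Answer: $- \frac{227}{558623} \approx -0.00040636$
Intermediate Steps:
$T = 1117246$ ($T = -3 + \left(-794 - 263\right)^{2} = -3 + \left(-1057\right)^{2} = -3 + 1117249 = 1117246$)
$\frac{d{\left(-454 \right)}}{T} = - \frac{454}{1117246} = \left(-454\right) \frac{1}{1117246} = - \frac{227}{558623}$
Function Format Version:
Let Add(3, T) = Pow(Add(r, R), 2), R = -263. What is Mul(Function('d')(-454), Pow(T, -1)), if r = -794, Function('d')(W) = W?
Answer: Rational(-227, 558623) ≈ -0.00040636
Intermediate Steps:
T = 1117246 (T = Add(-3, Pow(Add(-794, -263), 2)) = Add(-3, Pow(-1057, 2)) = Add(-3, 1117249) = 1117246)
Mul(Function('d')(-454), Pow(T, -1)) = Mul(-454, Pow(1117246, -1)) = Mul(-454, Rational(1, 1117246)) = Rational(-227, 558623)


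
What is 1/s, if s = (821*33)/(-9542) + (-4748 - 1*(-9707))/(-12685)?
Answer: -121040270/390993483 ≈ -0.30957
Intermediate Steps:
s = -390993483/121040270 (s = 27093*(-1/9542) + (-4748 + 9707)*(-1/12685) = -27093/9542 + 4959*(-1/12685) = -27093/9542 - 4959/12685 = -390993483/121040270 ≈ -3.2303)
1/s = 1/(-390993483/121040270) = -121040270/390993483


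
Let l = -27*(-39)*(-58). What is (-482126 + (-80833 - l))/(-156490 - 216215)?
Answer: 33459/24847 ≈ 1.3466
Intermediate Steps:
l = -61074 (l = 1053*(-58) = -61074)
(-482126 + (-80833 - l))/(-156490 - 216215) = (-482126 + (-80833 - 1*(-61074)))/(-156490 - 216215) = (-482126 + (-80833 + 61074))/(-372705) = (-482126 - 19759)*(-1/372705) = -501885*(-1/372705) = 33459/24847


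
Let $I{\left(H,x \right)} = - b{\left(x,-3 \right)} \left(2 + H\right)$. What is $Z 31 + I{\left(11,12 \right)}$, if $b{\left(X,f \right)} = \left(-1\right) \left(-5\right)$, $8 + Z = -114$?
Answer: $-3847$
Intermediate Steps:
$Z = -122$ ($Z = -8 - 114 = -122$)
$b{\left(X,f \right)} = 5$
$I{\left(H,x \right)} = -10 - 5 H$ ($I{\left(H,x \right)} = - 5 \left(2 + H\right) = - (10 + 5 H) = -10 - 5 H$)
$Z 31 + I{\left(11,12 \right)} = \left(-122\right) 31 - 65 = -3782 - 65 = -3847$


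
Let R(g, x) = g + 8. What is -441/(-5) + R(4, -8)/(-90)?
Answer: 1321/15 ≈ 88.067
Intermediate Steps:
R(g, x) = 8 + g
-441/(-5) + R(4, -8)/(-90) = -441/(-5) + (8 + 4)/(-90) = -441*(-⅕) + 12*(-1/90) = 441/5 - 2/15 = 1321/15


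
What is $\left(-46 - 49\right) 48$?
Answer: $-4560$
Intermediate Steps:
$\left(-46 - 49\right) 48 = \left(-95\right) 48 = -4560$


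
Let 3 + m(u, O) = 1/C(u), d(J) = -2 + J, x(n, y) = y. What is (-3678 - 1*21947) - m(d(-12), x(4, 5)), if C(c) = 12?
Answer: -307465/12 ≈ -25622.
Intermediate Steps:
m(u, O) = -35/12 (m(u, O) = -3 + 1/12 = -35/12)
(-3678 - 1*21947) - m(d(-12), x(4, 5)) = (-3678 - 1*21947) - 1*(-35/12) = (-3678 - 21947) + 35/12 = -25625 + 35/12 = -307465/12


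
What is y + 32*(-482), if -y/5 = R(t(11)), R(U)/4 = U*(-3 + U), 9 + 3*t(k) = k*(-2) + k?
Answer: -150416/9 ≈ -16713.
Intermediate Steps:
t(k) = -3 - k/3 (t(k) = -3 + (k*(-2) + k)/3 = -3 + (-2*k + k)/3 = -3 + (-k)/3 = -3 - k/3)
R(U) = 4*U*(-3 + U) (R(U) = 4*(U*(-3 + U)) = 4*U*(-3 + U))
y = -11600/9 (y = -20*(-3 - ⅓*11)*(-3 + (-3 - ⅓*11)) = -20*(-3 - 11/3)*(-3 + (-3 - 11/3)) = -20*(-20)*(-3 - 20/3)/3 = -20*(-20)*(-29)/(3*3) = -5*2320/9 = -11600/9 ≈ -1288.9)
y + 32*(-482) = -11600/9 + 32*(-482) = -11600/9 - 15424 = -150416/9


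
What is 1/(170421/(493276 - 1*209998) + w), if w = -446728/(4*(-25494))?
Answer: 1203648222/5996961095 ≈ 0.20071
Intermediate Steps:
w = 55841/12747 (w = -446728/(-101976) = -446728*(-1/101976) = 55841/12747 ≈ 4.3807)
1/(170421/(493276 - 1*209998) + w) = 1/(170421/(493276 - 1*209998) + 55841/12747) = 1/(170421/(493276 - 209998) + 55841/12747) = 1/(170421/283278 + 55841/12747) = 1/(170421*(1/283278) + 55841/12747) = 1/(56807/94426 + 55841/12747) = 1/(5996961095/1203648222) = 1203648222/5996961095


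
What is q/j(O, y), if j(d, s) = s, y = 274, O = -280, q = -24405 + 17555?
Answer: -25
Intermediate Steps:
q = -6850
q/j(O, y) = -6850/274 = -6850*1/274 = -25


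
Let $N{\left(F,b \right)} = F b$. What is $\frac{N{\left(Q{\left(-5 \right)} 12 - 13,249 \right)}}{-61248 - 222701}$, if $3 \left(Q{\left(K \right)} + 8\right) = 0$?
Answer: $\frac{27141}{283949} \approx 0.095584$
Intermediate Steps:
$Q{\left(K \right)} = -8$ ($Q{\left(K \right)} = -8 + \frac{1}{3} \cdot 0 = -8 + 0 = -8$)
$\frac{N{\left(Q{\left(-5 \right)} 12 - 13,249 \right)}}{-61248 - 222701} = \frac{\left(\left(-8\right) 12 - 13\right) 249}{-61248 - 222701} = \frac{\left(-96 - 13\right) 249}{-61248 - 222701} = \frac{\left(-109\right) 249}{-283949} = \left(-27141\right) \left(- \frac{1}{283949}\right) = \frac{27141}{283949}$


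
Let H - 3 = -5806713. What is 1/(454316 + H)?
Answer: -1/5352394 ≈ -1.8683e-7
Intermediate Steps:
H = -5806710 (H = 3 - 5806713 = -5806710)
1/(454316 + H) = 1/(454316 - 5806710) = 1/(-5352394) = -1/5352394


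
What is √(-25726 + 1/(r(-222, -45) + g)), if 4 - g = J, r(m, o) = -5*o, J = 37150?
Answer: I*√35068660396887/36921 ≈ 160.39*I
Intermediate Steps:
g = -37146 (g = 4 - 1*37150 = 4 - 37150 = -37146)
√(-25726 + 1/(r(-222, -45) + g)) = √(-25726 + 1/(-5*(-45) - 37146)) = √(-25726 + 1/(225 - 37146)) = √(-25726 + 1/(-36921)) = √(-25726 - 1/36921) = √(-949829647/36921) = I*√35068660396887/36921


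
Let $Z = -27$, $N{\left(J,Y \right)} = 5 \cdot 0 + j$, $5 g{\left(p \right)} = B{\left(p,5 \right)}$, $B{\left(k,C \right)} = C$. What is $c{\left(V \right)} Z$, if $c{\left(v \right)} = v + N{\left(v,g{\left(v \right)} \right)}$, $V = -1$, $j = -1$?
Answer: $54$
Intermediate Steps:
$g{\left(p \right)} = 1$ ($g{\left(p \right)} = \frac{1}{5} \cdot 5 = 1$)
$N{\left(J,Y \right)} = -1$ ($N{\left(J,Y \right)} = 5 \cdot 0 - 1 = 0 - 1 = -1$)
$c{\left(v \right)} = -1 + v$ ($c{\left(v \right)} = v - 1 = -1 + v$)
$c{\left(V \right)} Z = \left(-1 - 1\right) \left(-27\right) = \left(-2\right) \left(-27\right) = 54$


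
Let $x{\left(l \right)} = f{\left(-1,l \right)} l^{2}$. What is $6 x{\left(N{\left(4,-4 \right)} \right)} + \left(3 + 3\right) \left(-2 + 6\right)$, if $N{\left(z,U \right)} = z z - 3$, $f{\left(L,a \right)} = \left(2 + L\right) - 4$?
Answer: $-3018$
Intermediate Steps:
$f{\left(L,a \right)} = -2 + L$
$N{\left(z,U \right)} = -3 + z^{2}$ ($N{\left(z,U \right)} = z^{2} - 3 = -3 + z^{2}$)
$x{\left(l \right)} = - 3 l^{2}$ ($x{\left(l \right)} = \left(-2 - 1\right) l^{2} = - 3 l^{2}$)
$6 x{\left(N{\left(4,-4 \right)} \right)} + \left(3 + 3\right) \left(-2 + 6\right) = 6 \left(- 3 \left(-3 + 4^{2}\right)^{2}\right) + \left(3 + 3\right) \left(-2 + 6\right) = 6 \left(- 3 \left(-3 + 16\right)^{2}\right) + 6 \cdot 4 = 6 \left(- 3 \cdot 13^{2}\right) + 24 = 6 \left(\left(-3\right) 169\right) + 24 = 6 \left(-507\right) + 24 = -3042 + 24 = -3018$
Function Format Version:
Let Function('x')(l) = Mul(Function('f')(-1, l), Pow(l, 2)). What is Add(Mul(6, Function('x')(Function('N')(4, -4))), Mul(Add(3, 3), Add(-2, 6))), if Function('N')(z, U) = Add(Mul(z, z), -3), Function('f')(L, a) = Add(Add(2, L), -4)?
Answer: -3018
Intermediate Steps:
Function('f')(L, a) = Add(-2, L)
Function('N')(z, U) = Add(-3, Pow(z, 2)) (Function('N')(z, U) = Add(Pow(z, 2), -3) = Add(-3, Pow(z, 2)))
Function('x')(l) = Mul(-3, Pow(l, 2)) (Function('x')(l) = Mul(Add(-2, -1), Pow(l, 2)) = Mul(-3, Pow(l, 2)))
Add(Mul(6, Function('x')(Function('N')(4, -4))), Mul(Add(3, 3), Add(-2, 6))) = Add(Mul(6, Mul(-3, Pow(Add(-3, Pow(4, 2)), 2))), Mul(Add(3, 3), Add(-2, 6))) = Add(Mul(6, Mul(-3, Pow(Add(-3, 16), 2))), Mul(6, 4)) = Add(Mul(6, Mul(-3, Pow(13, 2))), 24) = Add(Mul(6, Mul(-3, 169)), 24) = Add(Mul(6, -507), 24) = Add(-3042, 24) = -3018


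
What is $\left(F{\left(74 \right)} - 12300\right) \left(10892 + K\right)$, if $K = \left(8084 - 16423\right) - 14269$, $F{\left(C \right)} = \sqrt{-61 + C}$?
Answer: $144106800 - 11716 \sqrt{13} \approx 1.4406 \cdot 10^{8}$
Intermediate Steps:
$K = -22608$ ($K = -8339 - 14269 = -22608$)
$\left(F{\left(74 \right)} - 12300\right) \left(10892 + K\right) = \left(\sqrt{-61 + 74} - 12300\right) \left(10892 - 22608\right) = \left(\sqrt{13} - 12300\right) \left(-11716\right) = \left(-12300 + \sqrt{13}\right) \left(-11716\right) = 144106800 - 11716 \sqrt{13}$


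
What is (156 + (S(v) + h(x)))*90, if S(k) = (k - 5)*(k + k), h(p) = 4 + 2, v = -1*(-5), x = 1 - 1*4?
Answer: 14580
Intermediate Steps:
x = -3 (x = 1 - 4 = -3)
v = 5
h(p) = 6
S(k) = 2*k*(-5 + k) (S(k) = (-5 + k)*(2*k) = 2*k*(-5 + k))
(156 + (S(v) + h(x)))*90 = (156 + (2*5*(-5 + 5) + 6))*90 = (156 + (2*5*0 + 6))*90 = (156 + (0 + 6))*90 = (156 + 6)*90 = 162*90 = 14580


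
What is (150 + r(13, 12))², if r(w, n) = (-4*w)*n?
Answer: 224676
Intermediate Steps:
r(w, n) = -4*n*w
(150 + r(13, 12))² = (150 - 4*12*13)² = (150 - 624)² = (-474)² = 224676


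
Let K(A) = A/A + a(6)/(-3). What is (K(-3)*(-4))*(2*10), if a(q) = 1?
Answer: -160/3 ≈ -53.333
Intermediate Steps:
K(A) = ⅔ (K(A) = A/A + 1/(-3) = 1 + 1*(-⅓) = 1 - ⅓ = ⅔)
(K(-3)*(-4))*(2*10) = ((⅔)*(-4))*(2*10) = -8/3*20 = -160/3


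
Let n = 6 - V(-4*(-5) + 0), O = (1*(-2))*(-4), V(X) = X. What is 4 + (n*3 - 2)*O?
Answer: -348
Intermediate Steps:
O = 8 (O = -2*(-4) = 8)
n = -14 (n = 6 - (-4*(-5) + 0) = 6 - (20 + 0) = 6 - 1*20 = 6 - 20 = -14)
4 + (n*3 - 2)*O = 4 + (-14*3 - 2)*8 = 4 + (-42 - 2)*8 = 4 - 44*8 = 4 - 352 = -348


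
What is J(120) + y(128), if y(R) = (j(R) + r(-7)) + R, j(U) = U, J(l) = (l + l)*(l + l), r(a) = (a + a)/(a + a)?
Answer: 57857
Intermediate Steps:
r(a) = 1 (r(a) = (2*a)/((2*a)) = (2*a)*(1/(2*a)) = 1)
J(l) = 4*l**2 (J(l) = (2*l)*(2*l) = 4*l**2)
y(R) = 1 + 2*R (y(R) = (R + 1) + R = (1 + R) + R = 1 + 2*R)
J(120) + y(128) = 4*120**2 + (1 + 2*128) = 4*14400 + (1 + 256) = 57600 + 257 = 57857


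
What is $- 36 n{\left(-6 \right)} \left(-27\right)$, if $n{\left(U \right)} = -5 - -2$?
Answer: $-2916$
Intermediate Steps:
$n{\left(U \right)} = -3$ ($n{\left(U \right)} = -5 + 2 = -3$)
$- 36 n{\left(-6 \right)} \left(-27\right) = \left(-36\right) \left(-3\right) \left(-27\right) = 108 \left(-27\right) = -2916$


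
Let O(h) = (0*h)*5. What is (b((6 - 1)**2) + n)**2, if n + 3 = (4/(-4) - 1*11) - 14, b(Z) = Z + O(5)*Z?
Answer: 16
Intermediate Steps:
O(h) = 0 (O(h) = 0*5 = 0)
b(Z) = Z (b(Z) = Z + 0*Z = Z + 0 = Z)
n = -29 (n = -3 + ((4/(-4) - 1*11) - 14) = -3 + ((4*(-1/4) - 11) - 14) = -3 + ((-1 - 11) - 14) = -3 + (-12 - 14) = -3 - 26 = -29)
(b((6 - 1)**2) + n)**2 = ((6 - 1)**2 - 29)**2 = (5**2 - 29)**2 = (25 - 29)**2 = (-4)**2 = 16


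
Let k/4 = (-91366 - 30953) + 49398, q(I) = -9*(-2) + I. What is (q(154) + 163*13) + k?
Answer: -289393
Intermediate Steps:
q(I) = 18 + I
k = -291684 (k = 4*((-91366 - 30953) + 49398) = 4*(-122319 + 49398) = 4*(-72921) = -291684)
(q(154) + 163*13) + k = ((18 + 154) + 163*13) - 291684 = (172 + 2119) - 291684 = 2291 - 291684 = -289393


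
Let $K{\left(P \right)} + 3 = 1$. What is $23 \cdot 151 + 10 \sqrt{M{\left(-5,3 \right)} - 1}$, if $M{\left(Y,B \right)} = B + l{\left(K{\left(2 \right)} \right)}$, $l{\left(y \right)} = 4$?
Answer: $3473 + 10 \sqrt{6} \approx 3497.5$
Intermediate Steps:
$K{\left(P \right)} = -2$ ($K{\left(P \right)} = -3 + 1 = -2$)
$M{\left(Y,B \right)} = 4 + B$ ($M{\left(Y,B \right)} = B + 4 = 4 + B$)
$23 \cdot 151 + 10 \sqrt{M{\left(-5,3 \right)} - 1} = 23 \cdot 151 + 10 \sqrt{\left(4 + 3\right) - 1} = 3473 + 10 \sqrt{7 - 1} = 3473 + 10 \sqrt{6}$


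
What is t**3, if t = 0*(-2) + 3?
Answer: 27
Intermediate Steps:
t = 3 (t = 0 + 3 = 3)
t**3 = 3**3 = 27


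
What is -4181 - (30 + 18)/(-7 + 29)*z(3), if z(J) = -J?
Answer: -45919/11 ≈ -4174.5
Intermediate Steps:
-4181 - (30 + 18)/(-7 + 29)*z(3) = -4181 - (30 + 18)/(-7 + 29)*(-1*3) = -4181 - 48/22*(-3) = -4181 - 48*(1/22)*(-3) = -4181 - 24*(-3)/11 = -4181 - 1*(-72/11) = -4181 + 72/11 = -45919/11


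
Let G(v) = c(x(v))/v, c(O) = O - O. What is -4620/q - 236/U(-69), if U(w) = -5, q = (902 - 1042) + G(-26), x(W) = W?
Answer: 401/5 ≈ 80.200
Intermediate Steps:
c(O) = 0
G(v) = 0 (G(v) = 0/v = 0)
q = -140 (q = (902 - 1042) + 0 = -140 + 0 = -140)
-4620/q - 236/U(-69) = -4620/(-140) - 236/(-5) = -4620*(-1/140) - 236*(-⅕) = 33 + 236/5 = 401/5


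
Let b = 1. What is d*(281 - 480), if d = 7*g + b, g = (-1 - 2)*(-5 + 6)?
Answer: 3980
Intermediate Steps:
g = -3 (g = -3*1 = -3)
d = -20 (d = 7*(-3) + 1 = -21 + 1 = -20)
d*(281 - 480) = -20*(281 - 480) = -20*(-199) = 3980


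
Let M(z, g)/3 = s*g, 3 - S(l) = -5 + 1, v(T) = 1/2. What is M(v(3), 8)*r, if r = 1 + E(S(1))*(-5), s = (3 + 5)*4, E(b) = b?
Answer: -26112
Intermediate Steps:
v(T) = ½
S(l) = 7 (S(l) = 3 - (-5 + 1) = 3 - 1*(-4) = 3 + 4 = 7)
s = 32 (s = 8*4 = 32)
M(z, g) = 96*g (M(z, g) = 3*(32*g) = 96*g)
r = -34 (r = 1 + 7*(-5) = 1 - 35 = -34)
M(v(3), 8)*r = (96*8)*(-34) = 768*(-34) = -26112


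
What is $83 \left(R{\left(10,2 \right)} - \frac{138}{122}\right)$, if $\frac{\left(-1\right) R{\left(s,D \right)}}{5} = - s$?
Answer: $\frac{247423}{61} \approx 4056.1$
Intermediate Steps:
$R{\left(s,D \right)} = 5 s$ ($R{\left(s,D \right)} = - 5 \left(- s\right) = 5 s$)
$83 \left(R{\left(10,2 \right)} - \frac{138}{122}\right) = 83 \left(5 \cdot 10 - \frac{138}{122}\right) = 83 \left(50 - \frac{69}{61}\right) = 83 \cdot \frac{2981}{61} = \frac{247423}{61}$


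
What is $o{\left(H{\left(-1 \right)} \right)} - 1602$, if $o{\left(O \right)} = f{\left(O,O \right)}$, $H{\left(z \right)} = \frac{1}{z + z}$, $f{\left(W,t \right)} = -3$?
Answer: $-1605$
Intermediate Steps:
$H{\left(z \right)} = \frac{1}{2 z}$
$o{\left(O \right)} = -3$
$o{\left(H{\left(-1 \right)} \right)} - 1602 = -3 - 1602 = -1605$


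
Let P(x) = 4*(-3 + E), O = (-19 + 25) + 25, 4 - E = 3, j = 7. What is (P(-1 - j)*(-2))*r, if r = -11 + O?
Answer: 320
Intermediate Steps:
E = 1 (E = 4 - 1*3 = 4 - 3 = 1)
O = 31 (O = 6 + 25 = 31)
P(x) = -8 (P(x) = 4*(-3 + 1) = 4*(-2) = -8)
r = 20 (r = -11 + 31 = 20)
(P(-1 - j)*(-2))*r = -8*(-2)*20 = 16*20 = 320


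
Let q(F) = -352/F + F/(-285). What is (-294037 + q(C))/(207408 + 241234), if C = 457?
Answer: -19148579117/29216688645 ≈ -0.65540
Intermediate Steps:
q(F) = -352/F - F/285 (q(F) = -352/F + F*(-1/285) = -352/F - F/285)
(-294037 + q(C))/(207408 + 241234) = (-294037 + (-352/457 - 1/285*457))/(207408 + 241234) = (-294037 + (-352*1/457 - 457/285))/448642 = (-294037 + (-352/457 - 457/285))*(1/448642) = (-294037 - 309169/130245)*(1/448642) = -38297158234/130245*1/448642 = -19148579117/29216688645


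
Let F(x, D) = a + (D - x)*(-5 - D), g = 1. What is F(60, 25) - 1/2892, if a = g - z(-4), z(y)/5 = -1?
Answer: 3053951/2892 ≈ 1056.0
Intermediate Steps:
z(y) = -5 (z(y) = 5*(-1) = -5)
a = 6 (a = 1 - 1*(-5) = 1 + 5 = 6)
F(x, D) = 6 + (-5 - D)*(D - x) (F(x, D) = 6 + (D - x)*(-5 - D) = 6 + (-5 - D)*(D - x))
F(60, 25) - 1/2892 = (6 - 1*25² - 5*25 + 5*60 + 25*60) - 1/2892 = (6 - 1*625 - 125 + 300 + 1500) - 1*1/2892 = (6 - 625 - 125 + 300 + 1500) - 1/2892 = 1056 - 1/2892 = 3053951/2892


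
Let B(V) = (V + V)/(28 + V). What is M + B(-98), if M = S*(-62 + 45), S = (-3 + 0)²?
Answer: -751/5 ≈ -150.20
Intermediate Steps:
B(V) = 2*V/(28 + V) (B(V) = (2*V)/(28 + V) = 2*V/(28 + V))
S = 9 (S = (-3)² = 9)
M = -153 (M = 9*(-62 + 45) = 9*(-17) = -153)
M + B(-98) = -153 + 2*(-98)/(28 - 98) = -153 + 2*(-98)/(-70) = -153 + 2*(-98)*(-1/70) = -153 + 14/5 = -751/5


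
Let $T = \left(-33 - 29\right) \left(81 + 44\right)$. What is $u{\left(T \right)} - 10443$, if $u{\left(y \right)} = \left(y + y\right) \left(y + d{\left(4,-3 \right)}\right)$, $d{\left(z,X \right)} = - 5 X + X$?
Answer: $119928557$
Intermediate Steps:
$d{\left(z,X \right)} = - 4 X$
$T = -7750$ ($T = \left(-62\right) 125 = -7750$)
$u{\left(y \right)} = 2 y \left(12 + y\right)$ ($u{\left(y \right)} = \left(y + y\right) \left(y - -12\right) = 2 y \left(y + 12\right) = 2 y \left(12 + y\right)$)
$u{\left(T \right)} - 10443 = 2 \left(-7750\right) \left(12 - 7750\right) - 10443 = 2 \left(-7750\right) \left(-7738\right) - 10443 = 119939000 - 10443 = 119928557$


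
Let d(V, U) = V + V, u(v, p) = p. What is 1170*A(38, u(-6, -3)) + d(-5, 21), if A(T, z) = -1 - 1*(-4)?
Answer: 3500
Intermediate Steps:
A(T, z) = 3 (A(T, z) = -1 + 4 = 3)
d(V, U) = 2*V
1170*A(38, u(-6, -3)) + d(-5, 21) = 1170*3 + 2*(-5) = 3510 - 10 = 3500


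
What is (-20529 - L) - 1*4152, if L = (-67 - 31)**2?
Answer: -34285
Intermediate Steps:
L = 9604 (L = (-98)**2 = 9604)
(-20529 - L) - 1*4152 = (-20529 - 1*9604) - 1*4152 = (-20529 - 9604) - 4152 = -30133 - 4152 = -34285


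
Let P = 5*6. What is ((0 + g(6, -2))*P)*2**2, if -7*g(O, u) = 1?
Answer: -120/7 ≈ -17.143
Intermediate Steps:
g(O, u) = -1/7 (g(O, u) = -1/7*1 = -1/7)
P = 30
((0 + g(6, -2))*P)*2**2 = ((0 - 1/7)*30)*2**2 = -1/7*30*4 = -30/7*4 = -120/7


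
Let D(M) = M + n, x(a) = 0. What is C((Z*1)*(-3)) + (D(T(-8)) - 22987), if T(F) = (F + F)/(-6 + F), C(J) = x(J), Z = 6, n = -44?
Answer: -161209/7 ≈ -23030.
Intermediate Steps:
C(J) = 0
T(F) = 2*F/(-6 + F) (T(F) = (2*F)/(-6 + F) = 2*F/(-6 + F))
D(M) = -44 + M (D(M) = M - 44 = -44 + M)
C((Z*1)*(-3)) + (D(T(-8)) - 22987) = 0 + ((-44 + 2*(-8)/(-6 - 8)) - 22987) = 0 + ((-44 + 2*(-8)/(-14)) - 22987) = 0 + ((-44 + 2*(-8)*(-1/14)) - 22987) = 0 + ((-44 + 8/7) - 22987) = 0 + (-300/7 - 22987) = 0 - 161209/7 = -161209/7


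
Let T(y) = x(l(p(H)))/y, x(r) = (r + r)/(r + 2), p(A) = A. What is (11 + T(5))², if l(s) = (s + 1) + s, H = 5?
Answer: 543169/4225 ≈ 128.56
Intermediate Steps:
l(s) = 1 + 2*s (l(s) = (1 + s) + s = 1 + 2*s)
x(r) = 2*r/(2 + r) (x(r) = (2*r)/(2 + r) = 2*r/(2 + r))
T(y) = 22/(13*y) (T(y) = (2*(1 + 2*5)/(2 + (1 + 2*5)))/y = (2*(1 + 10)/(2 + (1 + 10)))/y = (2*11/(2 + 11))/y = (2*11/13)/y = (2*11*(1/13))/y = 22/(13*y))
(11 + T(5))² = (11 + (22/13)/5)² = (11 + (22/13)*(⅕))² = (11 + 22/65)² = (737/65)² = 543169/4225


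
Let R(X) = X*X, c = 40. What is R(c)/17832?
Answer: 200/2229 ≈ 0.089726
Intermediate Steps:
R(X) = X**2
R(c)/17832 = 40**2/17832 = 1600*(1/17832) = 200/2229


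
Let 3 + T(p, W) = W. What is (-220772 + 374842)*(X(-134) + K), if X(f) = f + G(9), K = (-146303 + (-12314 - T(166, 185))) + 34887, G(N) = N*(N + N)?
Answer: -19086807880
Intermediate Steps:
T(p, W) = -3 + W
G(N) = 2*N**2 (G(N) = N*(2*N) = 2*N**2)
K = -123912 (K = (-146303 + (-12314 - (-3 + 185))) + 34887 = (-146303 + (-12314 - 1*182)) + 34887 = (-146303 + (-12314 - 182)) + 34887 = (-146303 - 12496) + 34887 = -158799 + 34887 = -123912)
X(f) = 162 + f (X(f) = f + 2*9**2 = f + 2*81 = f + 162 = 162 + f)
(-220772 + 374842)*(X(-134) + K) = (-220772 + 374842)*((162 - 134) - 123912) = 154070*(28 - 123912) = 154070*(-123884) = -19086807880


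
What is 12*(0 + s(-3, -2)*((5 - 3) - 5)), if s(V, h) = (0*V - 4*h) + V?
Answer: -180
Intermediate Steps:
s(V, h) = V - 4*h (s(V, h) = (0 - 4*h) + V = -4*h + V = V - 4*h)
12*(0 + s(-3, -2)*((5 - 3) - 5)) = 12*(0 + (-3 - 4*(-2))*((5 - 3) - 5)) = 12*(0 + (-3 + 8)*(2 - 5)) = 12*(0 + 5*(-3)) = 12*(0 - 15) = 12*(-15) = -180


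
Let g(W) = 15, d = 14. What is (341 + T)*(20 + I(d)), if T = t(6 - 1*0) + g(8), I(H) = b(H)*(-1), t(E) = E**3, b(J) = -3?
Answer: 13156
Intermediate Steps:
I(H) = 3 (I(H) = -3*(-1) = 3)
T = 231 (T = (6 - 1*0)**3 + 15 = (6 + 0)**3 + 15 = 6**3 + 15 = 216 + 15 = 231)
(341 + T)*(20 + I(d)) = (341 + 231)*(20 + 3) = 572*23 = 13156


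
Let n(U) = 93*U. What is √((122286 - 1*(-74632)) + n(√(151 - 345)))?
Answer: √(196918 + 93*I*√194) ≈ 443.76 + 1.46*I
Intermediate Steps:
√((122286 - 1*(-74632)) + n(√(151 - 345))) = √((122286 - 1*(-74632)) + 93*√(151 - 345)) = √((122286 + 74632) + 93*√(-194)) = √(196918 + 93*(I*√194)) = √(196918 + 93*I*√194)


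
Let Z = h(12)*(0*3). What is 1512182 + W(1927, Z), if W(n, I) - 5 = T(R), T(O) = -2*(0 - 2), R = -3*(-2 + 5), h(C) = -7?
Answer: 1512191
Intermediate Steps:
Z = 0 (Z = -0*3 = -7*0 = 0)
R = -9 (R = -3*3 = -9)
T(O) = 4 (T(O) = -2*(-2) = 4)
W(n, I) = 9 (W(n, I) = 5 + 4 = 9)
1512182 + W(1927, Z) = 1512182 + 9 = 1512191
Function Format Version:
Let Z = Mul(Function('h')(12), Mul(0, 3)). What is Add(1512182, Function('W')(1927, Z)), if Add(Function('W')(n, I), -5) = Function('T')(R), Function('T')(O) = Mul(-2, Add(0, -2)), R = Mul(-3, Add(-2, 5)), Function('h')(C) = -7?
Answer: 1512191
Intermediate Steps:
Z = 0 (Z = Mul(-7, Mul(0, 3)) = Mul(-7, 0) = 0)
R = -9 (R = Mul(-3, 3) = -9)
Function('T')(O) = 4 (Function('T')(O) = Mul(-2, -2) = 4)
Function('W')(n, I) = 9 (Function('W')(n, I) = Add(5, 4) = 9)
Add(1512182, Function('W')(1927, Z)) = Add(1512182, 9) = 1512191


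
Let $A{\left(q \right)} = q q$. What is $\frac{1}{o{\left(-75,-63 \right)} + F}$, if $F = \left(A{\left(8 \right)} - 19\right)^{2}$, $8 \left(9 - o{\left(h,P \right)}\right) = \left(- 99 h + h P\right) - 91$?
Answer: $\frac{8}{4213} \approx 0.0018989$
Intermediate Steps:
$A{\left(q \right)} = q^{2}$
$o{\left(h,P \right)} = \frac{163}{8} + \frac{99 h}{8} - \frac{P h}{8}$ ($o{\left(h,P \right)} = 9 - \frac{\left(- 99 h + h P\right) - 91}{8} = 9 - \frac{\left(- 99 h + P h\right) - 91}{8} = 9 - \frac{-91 - 99 h + P h}{8} = 9 + \left(\frac{91}{8} + \frac{99 h}{8} - \frac{P h}{8}\right) = \frac{163}{8} + \frac{99 h}{8} - \frac{P h}{8}$)
$F = 2025$ ($F = \left(8^{2} - 19\right)^{2} = \left(64 - 19\right)^{2} = 45^{2} = 2025$)
$\frac{1}{o{\left(-75,-63 \right)} + F} = \frac{1}{\left(\frac{163}{8} + \frac{99}{8} \left(-75\right) - \left(- \frac{63}{8}\right) \left(-75\right)\right) + 2025} = \frac{1}{\left(\frac{163}{8} - \frac{7425}{8} - \frac{4725}{8}\right) + 2025} = \frac{1}{- \frac{11987}{8} + 2025} = \frac{1}{\frac{4213}{8}} = \frac{8}{4213}$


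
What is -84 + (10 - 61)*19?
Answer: -1053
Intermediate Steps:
-84 + (10 - 61)*19 = -84 - 51*19 = -84 - 969 = -1053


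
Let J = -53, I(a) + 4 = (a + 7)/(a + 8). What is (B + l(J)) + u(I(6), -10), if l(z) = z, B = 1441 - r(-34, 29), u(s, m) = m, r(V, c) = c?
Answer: 1349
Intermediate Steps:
I(a) = -4 + (7 + a)/(8 + a) (I(a) = -4 + (a + 7)/(a + 8) = -4 + (7 + a)/(8 + a))
B = 1412 (B = 1441 - 1*29 = 1441 - 29 = 1412)
(B + l(J)) + u(I(6), -10) = (1412 - 53) - 10 = 1359 - 10 = 1349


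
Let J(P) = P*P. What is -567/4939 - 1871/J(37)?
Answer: -10017092/6761491 ≈ -1.4815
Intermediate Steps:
J(P) = P²
-567/4939 - 1871/J(37) = -567/4939 - 1871/(37²) = -567*1/4939 - 1871/1369 = -567/4939 - 1871*1/1369 = -567/4939 - 1871/1369 = -10017092/6761491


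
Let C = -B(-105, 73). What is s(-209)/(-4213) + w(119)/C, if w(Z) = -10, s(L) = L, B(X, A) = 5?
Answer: 785/383 ≈ 2.0496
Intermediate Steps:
C = -5 (C = -1*5 = -5)
s(-209)/(-4213) + w(119)/C = -209/(-4213) - 10/(-5) = -209*(-1/4213) - 10*(-⅕) = 19/383 + 2 = 785/383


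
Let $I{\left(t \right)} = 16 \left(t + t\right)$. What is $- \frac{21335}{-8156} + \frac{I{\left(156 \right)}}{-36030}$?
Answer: $\frac{121330883}{48976780} \approx 2.4773$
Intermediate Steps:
$I{\left(t \right)} = 32 t$ ($I{\left(t \right)} = 16 \cdot 2 t = 32 t$)
$- \frac{21335}{-8156} + \frac{I{\left(156 \right)}}{-36030} = - \frac{21335}{-8156} + \frac{32 \cdot 156}{-36030} = \left(-21335\right) \left(- \frac{1}{8156}\right) + 4992 \left(- \frac{1}{36030}\right) = \frac{21335}{8156} - \frac{832}{6005} = \frac{121330883}{48976780}$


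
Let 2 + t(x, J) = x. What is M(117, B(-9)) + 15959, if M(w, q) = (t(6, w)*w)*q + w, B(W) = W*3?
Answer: 3440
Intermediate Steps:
t(x, J) = -2 + x
B(W) = 3*W
M(w, q) = w + 4*q*w (M(w, q) = ((-2 + 6)*w)*q + w = (4*w)*q + w = 4*q*w + w = w + 4*q*w)
M(117, B(-9)) + 15959 = 117*(1 + 4*(3*(-9))) + 15959 = 117*(1 + 4*(-27)) + 15959 = 117*(1 - 108) + 15959 = 117*(-107) + 15959 = -12519 + 15959 = 3440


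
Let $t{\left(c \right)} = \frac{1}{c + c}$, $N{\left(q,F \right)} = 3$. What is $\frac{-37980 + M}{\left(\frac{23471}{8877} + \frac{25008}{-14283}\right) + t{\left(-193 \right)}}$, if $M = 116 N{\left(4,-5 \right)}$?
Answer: $- \frac{29234098865664}{691808837} \approx -42258.0$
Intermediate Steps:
$t{\left(c \right)} = \frac{1}{2 c}$
$M = 348$ ($M = 116 \cdot 3 = 348$)
$\frac{-37980 + M}{\left(\frac{23471}{8877} + \frac{25008}{-14283}\right) + t{\left(-193 \right)}} = \frac{-37980 + 348}{\left(\frac{23471}{8877} + \frac{25008}{-14283}\right) + \frac{1}{2 \left(-193\right)}} = - \frac{37632}{\left(23471 \cdot \frac{1}{8877} + 25008 \left(- \frac{1}{14283}\right)\right) + \frac{1}{2} \left(- \frac{1}{193}\right)} = - \frac{37632}{\left(\frac{23471}{8877} - \frac{8336}{4761}\right) - \frac{1}{386}} = - \frac{37632}{\frac{12582253}{14087799} - \frac{1}{386}} = - \frac{37632}{\frac{4842661859}{5437890414}} = \left(-37632\right) \frac{5437890414}{4842661859} = - \frac{29234098865664}{691808837}$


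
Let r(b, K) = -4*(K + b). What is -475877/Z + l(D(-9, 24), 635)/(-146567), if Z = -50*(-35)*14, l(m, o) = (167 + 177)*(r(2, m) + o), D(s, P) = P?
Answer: -74223132259/3590891500 ≈ -20.670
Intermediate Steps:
r(b, K) = -4*K - 4*b
l(m, o) = -2752 - 1376*m + 344*o (l(m, o) = (167 + 177)*((-4*m - 4*2) + o) = 344*((-4*m - 8) + o) = 344*((-8 - 4*m) + o) = 344*(-8 + o - 4*m) = -2752 - 1376*m + 344*o)
Z = 24500 (Z = 1750*14 = 24500)
-475877/Z + l(D(-9, 24), 635)/(-146567) = -475877/24500 + (-2752 - 1376*24 + 344*635)/(-146567) = -475877*1/24500 + (-2752 - 33024 + 218440)*(-1/146567) = -475877/24500 + 182664*(-1/146567) = -475877/24500 - 182664/146567 = -74223132259/3590891500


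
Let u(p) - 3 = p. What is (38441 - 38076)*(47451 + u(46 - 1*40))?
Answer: 17322900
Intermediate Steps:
u(p) = 3 + p
(38441 - 38076)*(47451 + u(46 - 1*40)) = (38441 - 38076)*(47451 + (3 + (46 - 1*40))) = 365*(47451 + (3 + (46 - 40))) = 365*(47451 + (3 + 6)) = 365*(47451 + 9) = 365*47460 = 17322900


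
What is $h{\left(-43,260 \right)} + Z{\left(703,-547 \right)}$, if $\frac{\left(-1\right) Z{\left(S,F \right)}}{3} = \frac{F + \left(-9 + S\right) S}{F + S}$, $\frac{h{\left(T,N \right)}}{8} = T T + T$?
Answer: $\frac{263961}{52} \approx 5076.2$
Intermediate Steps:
$h{\left(T,N \right)} = 8 T + 8 T^{2}$ ($h{\left(T,N \right)} = 8 \left(T T + T\right) = 8 \left(T^{2} + T\right) = 8 \left(T + T^{2}\right) = 8 T + 8 T^{2}$)
$Z{\left(S,F \right)} = - \frac{3 \left(F + S \left(-9 + S\right)\right)}{F + S}$ ($Z{\left(S,F \right)} = - 3 \frac{F + \left(-9 + S\right) S}{F + S} = - 3 \frac{F + S \left(-9 + S\right)}{F + S} = - \frac{3 \left(F + S \left(-9 + S\right)\right)}{F + S}$)
$h{\left(-43,260 \right)} + Z{\left(703,-547 \right)} = 8 \left(-43\right) \left(1 - 43\right) + \frac{3 \left(\left(-1\right) \left(-547\right) - 703^{2} + 9 \cdot 703\right)}{-547 + 703} = 8 \left(-43\right) \left(-42\right) + \frac{3 \left(547 - 494209 + 6327\right)}{156} = 14448 + 3 \cdot \frac{1}{156} \left(547 - 494209 + 6327\right) = 14448 + 3 \cdot \frac{1}{156} \left(-487335\right) = 14448 - \frac{487335}{52} = \frac{263961}{52}$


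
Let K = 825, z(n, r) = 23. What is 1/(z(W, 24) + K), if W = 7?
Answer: 1/848 ≈ 0.0011792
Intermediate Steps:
1/(z(W, 24) + K) = 1/(23 + 825) = 1/848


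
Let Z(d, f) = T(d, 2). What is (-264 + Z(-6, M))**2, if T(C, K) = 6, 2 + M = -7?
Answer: 66564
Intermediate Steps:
M = -9 (M = -2 - 7 = -9)
Z(d, f) = 6
(-264 + Z(-6, M))**2 = (-264 + 6)**2 = (-258)**2 = 66564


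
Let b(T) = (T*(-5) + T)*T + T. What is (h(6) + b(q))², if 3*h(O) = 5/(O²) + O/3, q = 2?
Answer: 2059225/11664 ≈ 176.55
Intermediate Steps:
h(O) = O/9 + 5/(3*O²) (h(O) = (5/(O²) + O/3)/3 = (5/O² + O*(⅓))/3 = (5/O² + O/3)/3 = O/9 + 5/(3*O²))
b(T) = T - 4*T² (b(T) = (-5*T + T)*T + T = (-4*T)*T + T = -4*T² + T = T - 4*T²)
(h(6) + b(q))² = ((⅑)*(15 + 6³)/6² + 2*(1 - 4*2))² = ((⅑)*(1/36)*(15 + 216) + 2*(1 - 8))² = ((⅑)*(1/36)*231 + 2*(-7))² = (77/108 - 14)² = (-1435/108)² = 2059225/11664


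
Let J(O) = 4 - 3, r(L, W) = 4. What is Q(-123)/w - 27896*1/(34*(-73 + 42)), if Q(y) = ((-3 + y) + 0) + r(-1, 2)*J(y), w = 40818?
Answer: 284632585/10755543 ≈ 26.464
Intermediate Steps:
J(O) = 1
Q(y) = 1 + y (Q(y) = ((-3 + y) + 0) + 4*1 = (-3 + y) + 4 = 1 + y)
Q(-123)/w - 27896*1/(34*(-73 + 42)) = (1 - 123)/40818 - 27896*1/(34*(-73 + 42)) = -122*1/40818 - 27896/((-31*34)) = -61/20409 - 27896/(-1054) = -61/20409 - 27896*(-1/1054) = -61/20409 + 13948/527 = 284632585/10755543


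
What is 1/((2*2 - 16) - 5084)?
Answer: -1/5096 ≈ -0.00019623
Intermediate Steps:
1/((2*2 - 16) - 5084) = 1/((4 - 16) - 5084) = 1/(-12 - 5084) = 1/(-5096) = -1/5096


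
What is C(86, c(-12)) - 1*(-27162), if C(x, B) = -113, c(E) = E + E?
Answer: 27049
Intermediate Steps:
c(E) = 2*E
C(86, c(-12)) - 1*(-27162) = -113 - 1*(-27162) = -113 + 27162 = 27049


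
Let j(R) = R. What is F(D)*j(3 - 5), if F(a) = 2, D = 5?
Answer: -4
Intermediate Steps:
F(D)*j(3 - 5) = 2*(3 - 5) = 2*(-2) = -4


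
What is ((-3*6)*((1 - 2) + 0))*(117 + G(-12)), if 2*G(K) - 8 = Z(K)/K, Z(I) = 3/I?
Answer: 34851/16 ≈ 2178.2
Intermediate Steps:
G(K) = 4 + 3/(2*K**2) (G(K) = 4 + ((3/K)/K)/2 = 4 + (3/K**2)/2 = 4 + 3/(2*K**2))
((-3*6)*((1 - 2) + 0))*(117 + G(-12)) = ((-3*6)*((1 - 2) + 0))*(117 + (4 + (3/2)/(-12)**2)) = (-18*(-1 + 0))*(117 + (4 + (3/2)*(1/144))) = (-18*(-1))*(117 + (4 + 1/96)) = 18*(117 + 385/96) = 18*(11617/96) = 34851/16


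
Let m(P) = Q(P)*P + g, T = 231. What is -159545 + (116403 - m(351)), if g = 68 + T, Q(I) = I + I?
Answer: -289843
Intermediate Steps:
Q(I) = 2*I
g = 299 (g = 68 + 231 = 299)
m(P) = 299 + 2*P**2 (m(P) = (2*P)*P + 299 = 2*P**2 + 299 = 299 + 2*P**2)
-159545 + (116403 - m(351)) = -159545 + (116403 - (299 + 2*351**2)) = -159545 + (116403 - (299 + 2*123201)) = -159545 + (116403 - (299 + 246402)) = -159545 + (116403 - 1*246701) = -159545 + (116403 - 246701) = -159545 - 130298 = -289843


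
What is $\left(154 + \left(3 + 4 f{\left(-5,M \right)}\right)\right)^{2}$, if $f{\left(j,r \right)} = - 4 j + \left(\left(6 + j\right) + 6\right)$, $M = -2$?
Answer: $70225$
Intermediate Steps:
$f{\left(j,r \right)} = 12 - 3 j$ ($f{\left(j,r \right)} = - 4 j + \left(12 + j\right) = 12 - 3 j$)
$\left(154 + \left(3 + 4 f{\left(-5,M \right)}\right)\right)^{2} = \left(154 + \left(3 + 4 \left(12 - -15\right)\right)\right)^{2} = \left(154 + \left(3 + 4 \left(12 + 15\right)\right)\right)^{2} = \left(154 + \left(3 + 4 \cdot 27\right)\right)^{2} = \left(154 + \left(3 + 108\right)\right)^{2} = \left(154 + 111\right)^{2} = 265^{2} = 70225$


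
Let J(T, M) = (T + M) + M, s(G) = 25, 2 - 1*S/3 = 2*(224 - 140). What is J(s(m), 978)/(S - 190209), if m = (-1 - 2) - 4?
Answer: -1981/190707 ≈ -0.010388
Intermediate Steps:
m = -7 (m = -3 - 4 = -7)
S = -498 (S = 6 - 6*(224 - 140) = 6 - 6*84 = 6 - 3*168 = 6 - 504 = -498)
J(T, M) = T + 2*M (J(T, M) = (M + T) + M = T + 2*M)
J(s(m), 978)/(S - 190209) = (25 + 2*978)/(-498 - 190209) = (25 + 1956)/(-190707) = 1981*(-1/190707) = -1981/190707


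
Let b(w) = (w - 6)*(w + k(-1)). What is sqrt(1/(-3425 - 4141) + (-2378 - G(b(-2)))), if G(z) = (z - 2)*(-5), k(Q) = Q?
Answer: I*sqrt(129830206974)/7566 ≈ 47.624*I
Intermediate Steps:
b(w) = (-1 + w)*(-6 + w) (b(w) = (w - 6)*(w - 1) = (-6 + w)*(-1 + w) = (-1 + w)*(-6 + w))
G(z) = 10 - 5*z (G(z) = (-2 + z)*(-5) = 10 - 5*z)
sqrt(1/(-3425 - 4141) + (-2378 - G(b(-2)))) = sqrt(1/(-3425 - 4141) + (-2378 - (10 - 5*(6 + (-2)**2 - 7*(-2))))) = sqrt(1/(-7566) + (-2378 - (10 - 5*(6 + 4 + 14)))) = sqrt(-1/7566 + (-2378 - (10 - 5*24))) = sqrt(-1/7566 + (-2378 - (10 - 120))) = sqrt(-1/7566 + (-2378 - 1*(-110))) = sqrt(-1/7566 + (-2378 + 110)) = sqrt(-1/7566 - 2268) = sqrt(-17159689/7566) = I*sqrt(129830206974)/7566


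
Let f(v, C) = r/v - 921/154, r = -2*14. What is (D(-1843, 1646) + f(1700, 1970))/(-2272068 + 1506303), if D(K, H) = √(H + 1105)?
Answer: 392503/50119319250 - √2751/765765 ≈ -6.0662e-5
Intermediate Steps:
r = -28
D(K, H) = √(1105 + H)
f(v, C) = -921/154 - 28/v (f(v, C) = -28/v - 921/154 = -921/154 - 28/v)
(D(-1843, 1646) + f(1700, 1970))/(-2272068 + 1506303) = (√(1105 + 1646) + (-921/154 - 28/1700))/(-2272068 + 1506303) = (√2751 + (-921/154 - 28*1/1700))/(-765765) = (√2751 + (-921/154 - 7/425))*(-1/765765) = (√2751 - 392503/65450)*(-1/765765) = (-392503/65450 + √2751)*(-1/765765) = 392503/50119319250 - √2751/765765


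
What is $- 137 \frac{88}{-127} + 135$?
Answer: $\frac{29201}{127} \approx 229.93$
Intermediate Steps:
$- 137 \frac{88}{-127} + 135 = - 137 \cdot 88 \left(- \frac{1}{127}\right) + 135 = \left(-137\right) \left(- \frac{88}{127}\right) + 135 = \frac{12056}{127} + 135 = \frac{29201}{127}$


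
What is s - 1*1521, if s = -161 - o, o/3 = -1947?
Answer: 4159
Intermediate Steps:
o = -5841 (o = 3*(-1947) = -5841)
s = 5680 (s = -161 - 1*(-5841) = -161 + 5841 = 5680)
s - 1*1521 = 5680 - 1*1521 = 5680 - 1521 = 4159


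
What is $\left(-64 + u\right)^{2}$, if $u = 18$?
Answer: $2116$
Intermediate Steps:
$\left(-64 + u\right)^{2} = \left(-64 + 18\right)^{2} = \left(-46\right)^{2} = 2116$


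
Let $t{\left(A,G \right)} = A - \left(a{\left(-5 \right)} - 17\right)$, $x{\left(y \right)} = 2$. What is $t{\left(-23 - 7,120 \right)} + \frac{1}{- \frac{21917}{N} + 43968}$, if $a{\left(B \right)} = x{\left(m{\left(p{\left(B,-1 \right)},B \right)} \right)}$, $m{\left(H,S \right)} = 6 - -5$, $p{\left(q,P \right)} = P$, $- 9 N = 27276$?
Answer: $- \frac{5997333013}{399822807} \approx -15.0$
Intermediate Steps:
$N = - \frac{9092}{3}$ ($N = \left(- \frac{1}{9}\right) 27276 = - \frac{9092}{3} \approx -3030.7$)
$m{\left(H,S \right)} = 11$ ($m{\left(H,S \right)} = 6 + 5 = 11$)
$a{\left(B \right)} = 2$
$t{\left(A,G \right)} = 15 + A$ ($t{\left(A,G \right)} = A - \left(2 - 17\right) = A - -15 = A + 15 = 15 + A$)
$t{\left(-23 - 7,120 \right)} + \frac{1}{- \frac{21917}{N} + 43968} = \left(15 - 30\right) + \frac{1}{- \frac{21917}{- \frac{9092}{3}} + 43968} = \left(15 - 30\right) + \frac{1}{\left(-21917\right) \left(- \frac{3}{9092}\right) + 43968} = -15 + \frac{1}{\frac{65751}{9092} + 43968} = -15 + \frac{1}{\frac{399822807}{9092}} = -15 + \frac{9092}{399822807} = - \frac{5997333013}{399822807}$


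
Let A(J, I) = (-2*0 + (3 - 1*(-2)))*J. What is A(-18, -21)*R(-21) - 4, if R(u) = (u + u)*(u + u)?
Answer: -158764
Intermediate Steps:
R(u) = 4*u**2 (R(u) = (2*u)*(2*u) = 4*u**2)
A(J, I) = 5*J (A(J, I) = (0 + (3 + 2))*J = (0 + 5)*J = 5*J)
A(-18, -21)*R(-21) - 4 = (5*(-18))*(4*(-21)**2) - 4 = -360*441 - 4 = -90*1764 - 4 = -158760 - 4 = -158764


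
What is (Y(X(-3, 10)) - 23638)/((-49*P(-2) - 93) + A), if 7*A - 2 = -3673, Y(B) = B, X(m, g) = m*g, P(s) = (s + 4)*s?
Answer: 82838/1475 ≈ 56.161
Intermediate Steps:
P(s) = s*(4 + s) (P(s) = (4 + s)*s = s*(4 + s))
X(m, g) = g*m
A = -3671/7 (A = 2/7 + (1/7)*(-3673) = 2/7 - 3673/7 = -3671/7 ≈ -524.43)
(Y(X(-3, 10)) - 23638)/((-49*P(-2) - 93) + A) = (10*(-3) - 23638)/((-(-98)*(4 - 2) - 93) - 3671/7) = (-30 - 23638)/((-(-98)*2 - 93) - 3671/7) = -23668/((-49*(-4) - 93) - 3671/7) = -23668/((196 - 93) - 3671/7) = -23668/(103 - 3671/7) = -23668/(-2950/7) = -23668*(-7/2950) = 82838/1475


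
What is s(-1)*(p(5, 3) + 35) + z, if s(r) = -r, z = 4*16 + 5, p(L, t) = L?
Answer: 109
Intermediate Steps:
z = 69 (z = 64 + 5 = 69)
s(-1)*(p(5, 3) + 35) + z = (-1*(-1))*(5 + 35) + 69 = 1*40 + 69 = 40 + 69 = 109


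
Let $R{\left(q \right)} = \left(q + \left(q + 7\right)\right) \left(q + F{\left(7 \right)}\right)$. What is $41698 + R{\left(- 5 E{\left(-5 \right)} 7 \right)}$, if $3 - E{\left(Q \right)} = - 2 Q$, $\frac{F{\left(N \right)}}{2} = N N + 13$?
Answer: $225091$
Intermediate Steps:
$F{\left(N \right)} = 26 + 2 N^{2}$ ($F{\left(N \right)} = 2 \left(N N + 13\right) = 2 \left(N^{2} + 13\right) = 2 \left(13 + N^{2}\right) = 26 + 2 N^{2}$)
$E{\left(Q \right)} = 3 + 2 Q$ ($E{\left(Q \right)} = 3 - - 2 Q = 3 + 2 Q$)
$R{\left(q \right)} = \left(7 + 2 q\right) \left(124 + q\right)$ ($R{\left(q \right)} = \left(q + \left(q + 7\right)\right) \left(q + \left(26 + 2 \cdot 7^{2}\right)\right) = \left(q + \left(7 + q\right)\right) \left(q + \left(26 + 2 \cdot 49\right)\right) = \left(7 + 2 q\right) \left(q + \left(26 + 98\right)\right) = \left(7 + 2 q\right) \left(q + 124\right) = \left(7 + 2 q\right) \left(124 + q\right)$)
$41698 + R{\left(- 5 E{\left(-5 \right)} 7 \right)} = 41698 + \left(868 + 2 \left(- 5 \left(3 + 2 \left(-5\right)\right) 7\right)^{2} + 255 - 5 \left(3 + 2 \left(-5\right)\right) 7\right) = 41698 + \left(868 + 2 \left(- 5 \left(3 - 10\right) 7\right)^{2} + 255 - 5 \left(3 - 10\right) 7\right) = 41698 + \left(868 + 2 \left(\left(-5\right) \left(-7\right) 7\right)^{2} + 255 \left(-5\right) \left(-7\right) 7\right) = 41698 + \left(868 + 2 \left(35 \cdot 7\right)^{2} + 255 \cdot 35 \cdot 7\right) = 41698 + \left(868 + 2 \cdot 245^{2} + 255 \cdot 245\right) = 41698 + \left(868 + 2 \cdot 60025 + 62475\right) = 41698 + \left(868 + 120050 + 62475\right) = 41698 + 183393 = 225091$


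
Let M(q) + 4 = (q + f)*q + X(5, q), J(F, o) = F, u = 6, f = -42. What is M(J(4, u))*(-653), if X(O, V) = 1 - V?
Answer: 103827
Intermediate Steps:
M(q) = -3 - q + q*(-42 + q) (M(q) = -4 + ((q - 42)*q + (1 - q)) = -4 + ((-42 + q)*q + (1 - q)) = -4 + (q*(-42 + q) + (1 - q)) = -4 + (1 - q + q*(-42 + q)) = -3 - q + q*(-42 + q))
M(J(4, u))*(-653) = (-3 + 4² - 43*4)*(-653) = (-3 + 16 - 172)*(-653) = -159*(-653) = 103827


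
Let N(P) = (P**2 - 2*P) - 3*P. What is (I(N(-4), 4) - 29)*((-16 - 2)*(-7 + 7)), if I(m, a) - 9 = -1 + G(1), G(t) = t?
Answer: 0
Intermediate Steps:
N(P) = P**2 - 5*P
I(m, a) = 9 (I(m, a) = 9 + (-1 + 1) = 9 + 0 = 9)
(I(N(-4), 4) - 29)*((-16 - 2)*(-7 + 7)) = (9 - 29)*((-16 - 2)*(-7 + 7)) = -(-360)*0 = -20*0 = 0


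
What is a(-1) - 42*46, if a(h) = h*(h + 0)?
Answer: -1931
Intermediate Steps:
a(h) = h**2 (a(h) = h*h = h**2)
a(-1) - 42*46 = (-1)**2 - 42*46 = 1 - 1932 = -1931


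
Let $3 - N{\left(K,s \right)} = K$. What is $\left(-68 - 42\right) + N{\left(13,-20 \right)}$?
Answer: $-120$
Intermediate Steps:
$N{\left(K,s \right)} = 3 - K$
$\left(-68 - 42\right) + N{\left(13,-20 \right)} = \left(-68 - 42\right) + \left(3 - 13\right) = -110 + \left(3 - 13\right) = -110 - 10 = -120$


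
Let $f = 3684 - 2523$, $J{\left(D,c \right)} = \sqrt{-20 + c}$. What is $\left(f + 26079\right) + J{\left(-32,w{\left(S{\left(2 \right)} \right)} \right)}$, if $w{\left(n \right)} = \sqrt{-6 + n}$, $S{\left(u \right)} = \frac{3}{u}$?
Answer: $27240 + \frac{\sqrt{-80 + 6 i \sqrt{2}}}{2} \approx 27240.0 + 4.4784 i$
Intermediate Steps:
$f = 1161$
$\left(f + 26079\right) + J{\left(-32,w{\left(S{\left(2 \right)} \right)} \right)} = \left(1161 + 26079\right) + \sqrt{-20 + \sqrt{-6 + \frac{3}{2}}} = 27240 + \sqrt{-20 + \sqrt{-6 + 3 \cdot \frac{1}{2}}} = 27240 + \sqrt{-20 + \sqrt{-6 + \frac{3}{2}}} = 27240 + \sqrt{-20 + \sqrt{- \frac{9}{2}}} = 27240 + \sqrt{-20 + \frac{3 i \sqrt{2}}{2}}$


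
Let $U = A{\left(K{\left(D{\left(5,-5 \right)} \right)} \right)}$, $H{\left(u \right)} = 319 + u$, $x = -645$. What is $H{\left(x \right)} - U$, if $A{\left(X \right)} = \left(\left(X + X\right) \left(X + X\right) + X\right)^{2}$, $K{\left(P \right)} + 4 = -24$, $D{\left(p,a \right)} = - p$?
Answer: $-9659990$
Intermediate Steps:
$K{\left(P \right)} = -28$ ($K{\left(P \right)} = -4 - 24 = -28$)
$A{\left(X \right)} = \left(X + 4 X^{2}\right)^{2}$ ($A{\left(X \right)} = \left(2 X 2 X + X\right)^{2} = \left(4 X^{2} + X\right)^{2} = \left(X + 4 X^{2}\right)^{2}$)
$U = 9659664$ ($U = \left(-28\right)^{2} \left(1 + 4 \left(-28\right)\right)^{2} = 784 \left(1 - 112\right)^{2} = 784 \left(-111\right)^{2} = 784 \cdot 12321 = 9659664$)
$H{\left(x \right)} - U = \left(319 - 645\right) - 9659664 = -326 - 9659664 = -9659990$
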